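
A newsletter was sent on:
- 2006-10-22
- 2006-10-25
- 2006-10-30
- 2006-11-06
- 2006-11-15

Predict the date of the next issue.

2006-11-26

Intervals are 3, 5, 7, 9 days — an arithmetic progression with common difference 2.
Next gap: 11 days. 2006-11-15 + 11 days = 2006-11-26.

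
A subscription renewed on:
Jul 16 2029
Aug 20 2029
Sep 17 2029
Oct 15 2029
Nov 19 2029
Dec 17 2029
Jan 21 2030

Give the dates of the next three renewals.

Feb 18 2030, Mar 18 2030, Apr 15 2030

Gaps: 35, 28, 28, 35, 28, 35 days — a mix of 28 and 35. Every date is a Monday.
Each is the 3rd Monday of its month.
3rd Monday of February 2030: Feb 18 2030.
3rd Monday of March 2030: Mar 18 2030.
3rd Monday of April 2030: Apr 15 2030.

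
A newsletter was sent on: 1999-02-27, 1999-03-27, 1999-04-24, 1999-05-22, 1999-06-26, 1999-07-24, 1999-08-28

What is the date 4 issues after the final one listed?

Gaps: 28, 28, 28, 35, 28, 35 days — a mix of 28 and 35. Every date is a Saturday.
Each is the 4th Saturday of its month.
4th Saturday of September 1999: 1999-09-25.
4th Saturday of October 1999: 1999-10-23.
November 1999 — 4th Saturday is 1999-11-27.
December 1999 — 4th Saturday is 1999-12-25.

1999-12-25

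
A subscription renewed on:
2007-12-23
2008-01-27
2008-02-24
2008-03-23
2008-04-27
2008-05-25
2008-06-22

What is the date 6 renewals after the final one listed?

2008-12-28

Gaps: 35, 28, 28, 35, 28, 28 days — a mix of 28 and 35. Every date is a Sunday.
Each is the 4th Sunday of its month.
July 2008 — 4th Sunday is 2008-07-27.
4th Sunday of August 2008: 2008-08-24.
4th Sunday of September 2008: 2008-09-28.
October 2008 — 4th Sunday is 2008-10-26.
November 2008 — 4th Sunday is 2008-11-23.
4th Sunday of December 2008: 2008-12-28.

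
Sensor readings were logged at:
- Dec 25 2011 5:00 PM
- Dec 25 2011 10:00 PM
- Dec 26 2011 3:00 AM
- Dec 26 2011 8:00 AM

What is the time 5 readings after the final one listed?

Dec 27 2011 9:00 AM

The interval is a steady 5 hours (5, 5, 5).
Dec 26 2011 8:00 AM + 5 h = Dec 26 2011 1:00 PM.
Dec 26 2011 1:00 PM + 5 h = Dec 26 2011 6:00 PM.
Dec 26 2011 6:00 PM + 5 h = Dec 26 2011 11:00 PM.
Dec 26 2011 11:00 PM + 5 h = Dec 27 2011 4:00 AM.
Dec 27 2011 4:00 AM + 5 h = Dec 27 2011 9:00 AM.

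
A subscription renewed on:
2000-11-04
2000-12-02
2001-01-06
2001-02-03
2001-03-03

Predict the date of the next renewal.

All dates are Saturdays, 28, 35, 28, 28 days apart.
Specifically, the 1st Saturday of each month.
April 2001 — 1st Saturday is 2001-04-07.

2001-04-07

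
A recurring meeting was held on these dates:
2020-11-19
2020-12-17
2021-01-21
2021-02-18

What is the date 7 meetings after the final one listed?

All dates are Thursdays, 28, 35, 28 days apart.
Specifically, the 3rd Thursday of each month.
March 2021 — 3rd Thursday is 2021-03-18.
3rd Thursday of April 2021: 2021-04-15.
3rd Thursday of May 2021: 2021-05-20.
June 2021 — 3rd Thursday is 2021-06-17.
3rd Thursday of July 2021: 2021-07-15.
August 2021 — 3rd Thursday is 2021-08-19.
3rd Thursday of September 2021: 2021-09-16.

2021-09-16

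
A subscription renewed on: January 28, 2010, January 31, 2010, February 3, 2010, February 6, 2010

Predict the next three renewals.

February 9, 2010; February 12, 2010; February 15, 2010

Every event comes 3 days after the last (3, 3, 3).
February 6, 2010 + 3 days = February 9, 2010.
February 9, 2010 + 3 days = February 12, 2010.
February 12, 2010 + 3 days = February 15, 2010.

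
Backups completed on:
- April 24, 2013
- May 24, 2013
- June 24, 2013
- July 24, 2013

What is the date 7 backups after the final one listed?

Gaps: 30, 31, 30 days — not constant. Every event is on the 24th of the month.
Pattern: the 24th of each month.
Next: August 2013 → August 24, 2013.
September 2013: September 24, 2013.
October 2013: October 24, 2013.
Next: November 2013 → November 24, 2013.
December 2013: December 24, 2013.
Next: January 2014 → January 24, 2014.
Next: February 2014 → February 24, 2014.

February 24, 2014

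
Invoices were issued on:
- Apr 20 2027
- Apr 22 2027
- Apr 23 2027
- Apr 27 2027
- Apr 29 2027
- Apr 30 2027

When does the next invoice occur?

May 4 2027

Every event lands on a Tuesday or Thursday or Friday (gaps cycle 2, 1, 4, 2, 1).
So the schedule is: every Tuesday, Thursday and Friday.
Next Tuesday: May 4 2027.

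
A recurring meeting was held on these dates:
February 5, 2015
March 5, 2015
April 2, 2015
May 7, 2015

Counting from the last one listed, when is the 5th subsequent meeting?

All dates are Thursdays, 28, 28, 35 days apart.
Specifically, the 1st Thursday of each month.
1st Thursday of June 2015: June 4, 2015.
July 2015 — 1st Thursday is July 2, 2015.
1st Thursday of August 2015: August 6, 2015.
1st Thursday of September 2015: September 3, 2015.
October 2015 — 1st Thursday is October 1, 2015.

October 1, 2015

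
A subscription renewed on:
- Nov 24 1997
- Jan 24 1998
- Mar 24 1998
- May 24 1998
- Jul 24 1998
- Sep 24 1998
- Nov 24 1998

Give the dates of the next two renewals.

The day-of-month is always 24 (61, 59, 61, 61, 62, 61 days between events).
So this recurs on the 24th of every 2 months.
Next: January 1999 → Jan 24 1999.
March 1999: Mar 24 1999.

Jan 24 1999, Mar 24 1999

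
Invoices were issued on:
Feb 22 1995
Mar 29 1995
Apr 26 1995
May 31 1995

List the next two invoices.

Every date is a Wednesday; gaps 35, 28, 35 days.
Each is the last Wednesday of its month (at least one falls on the 29th or later, ruling out '4th Wednesday').
Last Wednesday of June 1995: Jun 28 1995.
Last Wednesday of July 1995: Jul 26 1995.

Jun 28 1995, Jul 26 1995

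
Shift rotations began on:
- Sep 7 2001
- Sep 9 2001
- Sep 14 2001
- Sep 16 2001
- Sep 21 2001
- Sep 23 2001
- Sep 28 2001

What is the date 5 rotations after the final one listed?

The gap pattern 2, 5, 2, 5, 2, 5 repeats every 2 events.
These are the Fridays and Sundays of each week.
The following Sunday is Sep 30 2001.
The following Friday is Oct 5 2001.
The following Sunday is Oct 7 2001.
Next Friday: Oct 12 2001.
Next Sunday: Oct 14 2001.

Oct 14 2001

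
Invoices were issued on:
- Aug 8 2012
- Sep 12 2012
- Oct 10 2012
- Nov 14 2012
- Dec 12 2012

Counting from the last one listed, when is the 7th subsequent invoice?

Jul 10 2013

Gaps: 35, 28, 35, 28 days — a mix of 28 and 35. Every date is a Wednesday.
Each is the 2nd Wednesday of its month.
2nd Wednesday of January 2013: Jan 9 2013.
February 2013 — 2nd Wednesday is Feb 13 2013.
March 2013 — 2nd Wednesday is Mar 13 2013.
2nd Wednesday of April 2013: Apr 10 2013.
2nd Wednesday of May 2013: May 8 2013.
June 2013 — 2nd Wednesday is Jun 12 2013.
2nd Wednesday of July 2013: Jul 10 2013.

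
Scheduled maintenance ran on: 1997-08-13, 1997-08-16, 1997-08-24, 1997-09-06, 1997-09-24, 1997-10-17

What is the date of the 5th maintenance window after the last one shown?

Gaps: 3, 8, 13, 18, 23 days — each gap is 5 larger than the previous one.
Next gap: 28 days. 1997-10-17 + 28 days = 1997-11-14.
Next gap: 33 days. 1997-11-14 + 33 days = 1997-12-17.
Next gap: 38 days. 1997-12-17 + 38 days = 1998-01-24.
Next gap: 43 days. 1998-01-24 + 43 days = 1998-03-08.
Next gap: 48 days. 1998-03-08 + 48 days = 1998-04-25.

1998-04-25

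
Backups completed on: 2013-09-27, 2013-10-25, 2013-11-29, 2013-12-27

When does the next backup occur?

These are Fridays with 28, 35, 28-day gaps.
Each is the final Friday of its month — 2013-11-29 is past the 28th, so '4th Friday' doesn't fit.
Last Friday of January 2014: 2014-01-31.

2014-01-31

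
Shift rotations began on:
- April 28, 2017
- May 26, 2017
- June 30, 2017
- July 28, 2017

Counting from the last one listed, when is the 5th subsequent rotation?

December 29, 2017

These are Fridays with 28, 35, 28-day gaps.
Each is the final Friday of its month — June 30, 2017 is past the 28th, so '4th Friday' doesn't fit.
Last Friday of August 2017: August 25, 2017.
September 2017 ends with Friday September 29, 2017.
Last Friday of October 2017: October 27, 2017.
Last Friday of November 2017: November 24, 2017.
December 2017 ends with Friday December 29, 2017.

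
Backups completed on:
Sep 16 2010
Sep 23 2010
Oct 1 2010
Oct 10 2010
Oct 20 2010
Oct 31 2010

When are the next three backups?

Gaps: 7, 8, 9, 10, 11 days — each gap is 1 larger than the previous one.
Next gap: 12 days. Oct 31 2010 + 12 days = Nov 12 2010.
Next gap: 13 days. Nov 12 2010 + 13 days = Nov 25 2010.
Next gap: 14 days. Nov 25 2010 + 14 days = Dec 9 2010.

Nov 12 2010, Nov 25 2010, Dec 9 2010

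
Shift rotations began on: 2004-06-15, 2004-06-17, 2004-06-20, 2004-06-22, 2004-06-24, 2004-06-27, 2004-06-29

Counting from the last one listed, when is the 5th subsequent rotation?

The gap pattern 2, 3, 2, 2, 3, 2 repeats every 3 events.
These are the Tuesdays, Thursdays and Sundays of each week.
The following Thursday is 2004-07-01.
The following Sunday is 2004-07-04.
The following Tuesday is 2004-07-06.
Next Thursday: 2004-07-08.
The following Sunday is 2004-07-11.

2004-07-11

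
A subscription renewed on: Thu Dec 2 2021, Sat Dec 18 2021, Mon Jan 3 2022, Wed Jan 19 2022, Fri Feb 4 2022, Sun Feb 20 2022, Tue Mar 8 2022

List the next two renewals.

The spacing is 16, 16, 16, 16, 16, 16 days — always 16 days.
Tue Mar 8 2022 + 16 days = Thu Mar 24 2022.
Thu Mar 24 2022 + 16 days = Sat Apr 9 2022.

Thu Mar 24 2022, Sat Apr 9 2022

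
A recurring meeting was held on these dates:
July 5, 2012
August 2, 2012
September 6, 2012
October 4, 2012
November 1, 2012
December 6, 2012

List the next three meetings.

Gaps: 28, 35, 28, 28, 35 days — a mix of 28 and 35. Every date is a Thursday.
Each is the 1st Thursday of its month.
January 2013 — 1st Thursday is January 3, 2013.
February 2013 — 1st Thursday is February 7, 2013.
March 2013 — 1st Thursday is March 7, 2013.

January 3, 2013; February 7, 2013; March 7, 2013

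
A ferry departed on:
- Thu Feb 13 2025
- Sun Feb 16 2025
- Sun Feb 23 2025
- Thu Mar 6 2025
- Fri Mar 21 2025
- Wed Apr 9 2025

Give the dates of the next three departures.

Intervals are 3, 7, 11, 15, 19 days — an arithmetic progression with common difference 4.
Next gap: 23 days. Wed Apr 9 2025 + 23 days = Fri May 2 2025.
Next gap: 27 days. Fri May 2 2025 + 27 days = Thu May 29 2025.
Next gap: 31 days. Thu May 29 2025 + 31 days = Sun Jun 29 2025.

Fri May 2 2025, Thu May 29 2025, Sun Jun 29 2025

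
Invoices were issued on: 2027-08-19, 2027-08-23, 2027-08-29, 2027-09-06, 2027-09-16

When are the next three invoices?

2027-09-28, 2027-10-12, 2027-10-28

Gaps: 4, 6, 8, 10 days — each gap is 2 larger than the previous one.
Next gap: 12 days. 2027-09-16 + 12 days = 2027-09-28.
Next gap: 14 days. 2027-09-28 + 14 days = 2027-10-12.
Next gap: 16 days. 2027-10-12 + 16 days = 2027-10-28.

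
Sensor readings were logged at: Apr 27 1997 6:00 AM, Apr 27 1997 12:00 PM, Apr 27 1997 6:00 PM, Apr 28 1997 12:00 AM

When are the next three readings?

Gaps: 6, 6, 6 hours — each event is 6 hours after the previous one.
Apr 28 1997 12:00 AM + 6 h = Apr 28 1997 6:00 AM.
Apr 28 1997 6:00 AM + 6 h = Apr 28 1997 12:00 PM.
Apr 28 1997 12:00 PM + 6 h = Apr 28 1997 6:00 PM.

Apr 28 1997 6:00 AM, Apr 28 1997 12:00 PM, Apr 28 1997 6:00 PM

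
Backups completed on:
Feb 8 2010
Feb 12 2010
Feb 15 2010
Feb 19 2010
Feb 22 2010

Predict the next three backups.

Feb 26 2010, Mar 1 2010, Mar 5 2010

Every event lands on a Monday or Friday (gaps cycle 4, 3, 4, 3).
So the schedule is: every Monday and Friday.
The following Friday is Feb 26 2010.
Next Monday: Mar 1 2010.
The following Friday is Mar 5 2010.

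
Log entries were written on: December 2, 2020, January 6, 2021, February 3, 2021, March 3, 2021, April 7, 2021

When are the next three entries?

These are Wednesdays at 28- or 35-day spacing (35, 28, 28, 35).
The pattern: 1st Wednesday of the month.
May 2021 — 1st Wednesday is May 5, 2021.
1st Wednesday of June 2021: June 2, 2021.
July 2021 — 1st Wednesday is July 7, 2021.

May 5, 2021; June 2, 2021; July 7, 2021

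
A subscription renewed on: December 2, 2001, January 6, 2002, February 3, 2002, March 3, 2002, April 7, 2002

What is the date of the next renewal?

Gaps: 35, 28, 28, 35 days — a mix of 28 and 35. Every date is a Sunday.
Each is the 1st Sunday of its month.
May 2002 — 1st Sunday is May 5, 2002.

May 5, 2002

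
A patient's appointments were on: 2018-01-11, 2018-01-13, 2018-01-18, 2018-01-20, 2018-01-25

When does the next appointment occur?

The gap pattern 2, 5, 2, 5 repeats every 2 events.
These are the Thursdays and Saturdays of each week.
Next Saturday: 2018-01-27.

2018-01-27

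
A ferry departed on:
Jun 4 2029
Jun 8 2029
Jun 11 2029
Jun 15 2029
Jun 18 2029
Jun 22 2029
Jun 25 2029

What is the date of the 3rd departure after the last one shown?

The gap pattern 4, 3, 4, 3, 4, 3 repeats every 2 events.
These are the Mondays and Fridays of each week.
The following Friday is Jun 29 2029.
The following Monday is Jul 2 2029.
The following Friday is Jul 6 2029.

Jul 6 2029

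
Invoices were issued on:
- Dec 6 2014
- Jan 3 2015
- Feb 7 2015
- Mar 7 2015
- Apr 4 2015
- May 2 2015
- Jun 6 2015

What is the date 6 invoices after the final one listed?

Dec 5 2015

All dates are Saturdays, 28, 35, 28, 28, 28, 35 days apart.
Specifically, the 1st Saturday of each month.
July 2015 — 1st Saturday is Jul 4 2015.
1st Saturday of August 2015: Aug 1 2015.
1st Saturday of September 2015: Sep 5 2015.
1st Saturday of October 2015: Oct 3 2015.
November 2015 — 1st Saturday is Nov 7 2015.
1st Saturday of December 2015: Dec 5 2015.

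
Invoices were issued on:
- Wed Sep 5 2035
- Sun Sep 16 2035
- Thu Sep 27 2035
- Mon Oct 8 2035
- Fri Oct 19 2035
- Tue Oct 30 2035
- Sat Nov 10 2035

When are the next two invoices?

Wed Nov 21 2035, Sun Dec 2 2035

The spacing is 11, 11, 11, 11, 11, 11 days — always 11 days.
Sat Nov 10 2035 + 11 days = Wed Nov 21 2035.
Wed Nov 21 2035 + 11 days = Sun Dec 2 2035.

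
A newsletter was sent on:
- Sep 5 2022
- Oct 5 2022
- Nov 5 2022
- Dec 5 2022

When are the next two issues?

Jan 5 2023, Feb 5 2023

Gaps: 30, 31, 30 days — not constant. Every event is on the 5th of the month.
Pattern: the 5th of each month.
January 2023: Jan 5 2023.
February 2023: Feb 5 2023.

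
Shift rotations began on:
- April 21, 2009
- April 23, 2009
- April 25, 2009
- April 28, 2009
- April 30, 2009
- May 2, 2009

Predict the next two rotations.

Gaps: 2, 2, 3, 2, 2 days — not constant, but cyclic with period 3.
The events fall on every Tuesday, Thursday and Saturday.
Next Tuesday: May 5, 2009.
Next Thursday: May 7, 2009.

May 5, 2009; May 7, 2009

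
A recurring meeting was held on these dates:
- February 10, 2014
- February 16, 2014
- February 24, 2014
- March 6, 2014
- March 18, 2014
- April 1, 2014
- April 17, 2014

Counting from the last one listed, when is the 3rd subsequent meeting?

June 16, 2014

The spacing grows by 2 each time: 6, 8, 10, 12, 14, 16 days.
Next gap: 18 days. April 17, 2014 + 18 days = May 5, 2014.
Next gap: 20 days. May 5, 2014 + 20 days = May 25, 2014.
Next gap: 22 days. May 25, 2014 + 22 days = June 16, 2014.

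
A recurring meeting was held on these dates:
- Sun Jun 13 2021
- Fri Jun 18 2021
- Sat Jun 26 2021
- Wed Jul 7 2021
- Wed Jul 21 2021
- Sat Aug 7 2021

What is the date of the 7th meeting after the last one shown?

Gaps: 5, 8, 11, 14, 17 days — each gap is 3 larger than the previous one.
Next gap: 20 days. Sat Aug 7 2021 + 20 days = Fri Aug 27 2021.
Next gap: 23 days. Fri Aug 27 2021 + 23 days = Sun Sep 19 2021.
Next gap: 26 days. Sun Sep 19 2021 + 26 days = Fri Oct 15 2021.
Next gap: 29 days. Fri Oct 15 2021 + 29 days = Sat Nov 13 2021.
Next gap: 32 days. Sat Nov 13 2021 + 32 days = Wed Dec 15 2021.
Next gap: 35 days. Wed Dec 15 2021 + 35 days = Wed Jan 19 2022.
Next gap: 38 days. Wed Jan 19 2022 + 38 days = Sat Feb 26 2022.

Sat Feb 26 2022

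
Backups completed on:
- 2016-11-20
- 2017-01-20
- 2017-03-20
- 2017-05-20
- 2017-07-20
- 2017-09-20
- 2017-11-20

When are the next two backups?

2018-01-20, 2018-03-20

Gaps: 61, 59, 61, 61, 62, 61 days — not constant. Every event is on the 20th of the month.
Pattern: the 20th of every 2 months.
January 2018: 2018-01-20.
March 2018: 2018-03-20.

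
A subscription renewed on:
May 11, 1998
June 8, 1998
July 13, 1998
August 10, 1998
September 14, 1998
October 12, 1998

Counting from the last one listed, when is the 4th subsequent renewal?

All dates are Mondays, 28, 35, 28, 35, 28 days apart.
Specifically, the 2nd Monday of each month.
2nd Monday of November 1998: November 9, 1998.
December 1998 — 2nd Monday is December 14, 1998.
January 1999 — 2nd Monday is January 11, 1999.
2nd Monday of February 1999: February 8, 1999.

February 8, 1999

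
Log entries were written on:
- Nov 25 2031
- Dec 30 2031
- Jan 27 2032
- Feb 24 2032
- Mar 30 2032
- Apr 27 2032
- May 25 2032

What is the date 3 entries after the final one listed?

All Tuesdays; the gaps (35, 28, 28, 35, 28, 28) vary with month length.
This is the last Tuesday of each month.
June 2032 ends with Tuesday Jun 29 2032.
July 2032 ends with Tuesday Jul 27 2032.
Last Tuesday of August 2032: Aug 31 2032.

Aug 31 2032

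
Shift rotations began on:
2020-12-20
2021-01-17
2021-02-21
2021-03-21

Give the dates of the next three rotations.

2021-04-18, 2021-05-16, 2021-06-20

These are Sundays at 28- or 35-day spacing (28, 35, 28).
The pattern: 3rd Sunday of the month.
3rd Sunday of April 2021: 2021-04-18.
3rd Sunday of May 2021: 2021-05-16.
June 2021 — 3rd Sunday is 2021-06-20.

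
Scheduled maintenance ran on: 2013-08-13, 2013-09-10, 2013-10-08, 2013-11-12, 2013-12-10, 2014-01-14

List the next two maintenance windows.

2014-02-11, 2014-03-11

All dates are Tuesdays, 28, 28, 35, 28, 35 days apart.
Specifically, the 2nd Tuesday of each month.
2nd Tuesday of February 2014: 2014-02-11.
2nd Tuesday of March 2014: 2014-03-11.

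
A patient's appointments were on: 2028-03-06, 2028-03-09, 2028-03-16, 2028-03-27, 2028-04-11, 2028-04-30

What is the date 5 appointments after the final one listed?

The spacing grows by 4 each time: 3, 7, 11, 15, 19 days.
Next gap: 23 days. 2028-04-30 + 23 days = 2028-05-23.
Next gap: 27 days. 2028-05-23 + 27 days = 2028-06-19.
Next gap: 31 days. 2028-06-19 + 31 days = 2028-07-20.
Next gap: 35 days. 2028-07-20 + 35 days = 2028-08-24.
Next gap: 39 days. 2028-08-24 + 39 days = 2028-10-02.

2028-10-02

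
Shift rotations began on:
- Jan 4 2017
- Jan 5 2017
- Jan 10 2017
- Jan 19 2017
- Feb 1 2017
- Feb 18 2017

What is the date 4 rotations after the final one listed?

Intervals are 1, 5, 9, 13, 17 days — an arithmetic progression with common difference 4.
Next gap: 21 days. Feb 18 2017 + 21 days = Mar 11 2017.
Next gap: 25 days. Mar 11 2017 + 25 days = Apr 5 2017.
Next gap: 29 days. Apr 5 2017 + 29 days = May 4 2017.
Next gap: 33 days. May 4 2017 + 33 days = Jun 6 2017.

Jun 6 2017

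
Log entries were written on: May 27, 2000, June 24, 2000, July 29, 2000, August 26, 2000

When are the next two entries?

These are Saturdays with 28, 35, 28-day gaps.
Each is the final Saturday of its month — July 29, 2000 is past the 28th, so '4th Saturday' doesn't fit.
Last Saturday of September 2000: September 30, 2000.
October 2000 ends with Saturday October 28, 2000.

September 30, 2000; October 28, 2000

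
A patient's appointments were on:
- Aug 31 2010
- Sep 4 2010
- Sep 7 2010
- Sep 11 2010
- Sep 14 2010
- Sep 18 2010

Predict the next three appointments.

The gap pattern 4, 3, 4, 3, 4 repeats every 2 events.
These are the Tuesdays and Saturdays of each week.
The following Tuesday is Sep 21 2010.
The following Saturday is Sep 25 2010.
Next Tuesday: Sep 28 2010.

Sep 21 2010, Sep 25 2010, Sep 28 2010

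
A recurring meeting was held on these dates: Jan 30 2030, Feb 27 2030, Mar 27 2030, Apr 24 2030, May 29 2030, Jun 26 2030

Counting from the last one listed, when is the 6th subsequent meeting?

Dec 25 2030

These are Wednesdays with 28, 28, 28, 35, 28-day gaps.
Each is the final Wednesday of its month — Jan 30 2030 is past the 28th, so '4th Wednesday' doesn't fit.
July 2030 ends with Wednesday Jul 31 2030.
August 2030 ends with Wednesday Aug 28 2030.
Last Wednesday of September 2030: Sep 25 2030.
October 2030 ends with Wednesday Oct 30 2030.
November 2030 ends with Wednesday Nov 27 2030.
Last Wednesday of December 2030: Dec 25 2030.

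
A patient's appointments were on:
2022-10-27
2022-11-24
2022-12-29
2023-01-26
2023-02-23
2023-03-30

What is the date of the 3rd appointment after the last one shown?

2023-06-29

All Thursdays; the gaps (28, 35, 28, 28, 35) vary with month length.
This is the last Thursday of each month.
Last Thursday of April 2023: 2023-04-27.
May 2023 ends with Thursday 2023-05-25.
June 2023 ends with Thursday 2023-06-29.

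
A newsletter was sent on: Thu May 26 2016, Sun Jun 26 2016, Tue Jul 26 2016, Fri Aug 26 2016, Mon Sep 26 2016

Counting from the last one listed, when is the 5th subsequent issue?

Sun Feb 26 2017

Each date is the 26th; the gaps (31, 30, 31, 31) track the month lengths.
The rule is the 26th of each month.
Next: October 2016 → Wed Oct 26 2016.
Next: November 2016 → Sat Nov 26 2016.
December 2016: Mon Dec 26 2016.
January 2017: Thu Jan 26 2017.
Next: February 2017 → Sun Feb 26 2017.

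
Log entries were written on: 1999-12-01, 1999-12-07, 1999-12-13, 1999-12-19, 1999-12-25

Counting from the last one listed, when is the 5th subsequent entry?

2000-01-24

Gaps between consecutive events: 6, 6, 6, 6 days — a constant 6-day interval.
1999-12-25 + 6 days = 1999-12-31.
1999-12-31 + 6 days = 2000-01-06.
2000-01-06 + 6 days = 2000-01-12.
2000-01-12 + 6 days = 2000-01-18.
2000-01-18 + 6 days = 2000-01-24.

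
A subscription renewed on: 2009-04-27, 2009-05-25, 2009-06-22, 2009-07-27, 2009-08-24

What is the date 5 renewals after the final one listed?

2010-01-25

Gaps: 28, 28, 35, 28 days — a mix of 28 and 35. Every date is a Monday.
Each is the 4th Monday of its month.
September 2009 — 4th Monday is 2009-09-28.
4th Monday of October 2009: 2009-10-26.
November 2009 — 4th Monday is 2009-11-23.
December 2009 — 4th Monday is 2009-12-28.
4th Monday of January 2010: 2010-01-25.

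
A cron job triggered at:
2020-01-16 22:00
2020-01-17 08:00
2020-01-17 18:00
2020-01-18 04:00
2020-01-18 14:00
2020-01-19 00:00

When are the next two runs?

Gaps: 10, 10, 10, 10, 10 hours — each event is 10 hours after the previous one.
2020-01-19 00:00 + 10 h = 2020-01-19 10:00.
2020-01-19 10:00 + 10 h = 2020-01-19 20:00.

2020-01-19 10:00, 2020-01-19 20:00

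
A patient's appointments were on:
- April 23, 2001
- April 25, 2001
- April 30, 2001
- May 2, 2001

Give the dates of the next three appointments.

May 7, 2001; May 9, 2001; May 14, 2001

The gap pattern 2, 5, 2 repeats every 2 events.
These are the Mondays and Wednesdays of each week.
The following Monday is May 7, 2001.
The following Wednesday is May 9, 2001.
Next Monday: May 14, 2001.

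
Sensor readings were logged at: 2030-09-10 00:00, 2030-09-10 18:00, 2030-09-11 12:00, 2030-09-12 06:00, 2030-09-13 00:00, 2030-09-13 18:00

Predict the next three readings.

2030-09-14 12:00, 2030-09-15 06:00, 2030-09-16 00:00

Spacing: 18, 18, 18, 18, 18 h — constant 18 h.
2030-09-13 18:00 + 18 h = 2030-09-14 12:00.
2030-09-14 12:00 + 18 h = 2030-09-15 06:00.
2030-09-15 06:00 + 18 h = 2030-09-16 00:00.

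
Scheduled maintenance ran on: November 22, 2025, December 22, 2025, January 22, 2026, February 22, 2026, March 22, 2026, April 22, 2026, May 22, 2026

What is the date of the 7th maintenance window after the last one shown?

December 22, 2026

Gaps: 30, 31, 31, 28, 31, 30 days — not constant. Every event is on the 22nd of the month.
Pattern: the 22nd of each month.
June 2026: June 22, 2026.
Next: July 2026 → July 22, 2026.
Next: August 2026 → August 22, 2026.
September 2026: September 22, 2026.
Next: October 2026 → October 22, 2026.
Next: November 2026 → November 22, 2026.
Next: December 2026 → December 22, 2026.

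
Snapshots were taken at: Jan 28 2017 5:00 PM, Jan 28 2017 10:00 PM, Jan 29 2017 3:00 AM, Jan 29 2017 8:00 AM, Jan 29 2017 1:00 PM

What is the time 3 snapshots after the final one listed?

Gaps: 5, 5, 5, 5 hours — each event is 5 hours after the previous one.
Jan 29 2017 1:00 PM + 5 h = Jan 29 2017 6:00 PM.
Jan 29 2017 6:00 PM + 5 h = Jan 29 2017 11:00 PM.
Jan 29 2017 11:00 PM + 5 h = Jan 30 2017 4:00 AM.

Jan 30 2017 4:00 AM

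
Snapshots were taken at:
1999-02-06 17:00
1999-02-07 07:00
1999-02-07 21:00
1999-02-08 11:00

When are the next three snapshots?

Spacing: 14, 14, 14 h — constant 14 h.
1999-02-08 11:00 + 14 h = 1999-02-09 01:00.
1999-02-09 01:00 + 14 h = 1999-02-09 15:00.
1999-02-09 15:00 + 14 h = 1999-02-10 05:00.

1999-02-09 01:00, 1999-02-09 15:00, 1999-02-10 05:00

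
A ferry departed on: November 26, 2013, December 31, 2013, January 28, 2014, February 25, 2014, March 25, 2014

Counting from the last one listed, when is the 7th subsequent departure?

October 28, 2014

All Tuesdays; the gaps (35, 28, 28, 28) vary with month length.
This is the last Tuesday of each month.
April 2014 ends with Tuesday April 29, 2014.
Last Tuesday of May 2014: May 27, 2014.
June 2014 ends with Tuesday June 24, 2014.
Last Tuesday of July 2014: July 29, 2014.
August 2014 ends with Tuesday August 26, 2014.
Last Tuesday of September 2014: September 30, 2014.
October 2014 ends with Tuesday October 28, 2014.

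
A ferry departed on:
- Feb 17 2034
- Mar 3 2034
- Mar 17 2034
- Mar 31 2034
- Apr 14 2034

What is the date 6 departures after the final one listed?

Jul 7 2034

Gaps between consecutive events: 14, 14, 14, 14 days — a constant 14-day interval.
Apr 14 2034 + 14 days = Apr 28 2034.
Apr 28 2034 + 14 days = May 12 2034.
May 12 2034 + 14 days = May 26 2034.
May 26 2034 + 14 days = Jun 9 2034.
Jun 9 2034 + 14 days = Jun 23 2034.
Jun 23 2034 + 14 days = Jul 7 2034.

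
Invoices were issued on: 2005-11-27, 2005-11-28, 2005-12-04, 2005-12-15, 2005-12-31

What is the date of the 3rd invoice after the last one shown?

2006-03-19

Intervals are 1, 6, 11, 16 days — an arithmetic progression with common difference 5.
Next gap: 21 days. 2005-12-31 + 21 days = 2006-01-21.
Next gap: 26 days. 2006-01-21 + 26 days = 2006-02-16.
Next gap: 31 days. 2006-02-16 + 31 days = 2006-03-19.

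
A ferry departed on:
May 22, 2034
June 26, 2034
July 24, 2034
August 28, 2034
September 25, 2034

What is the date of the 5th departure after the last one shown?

February 26, 2035

Gaps: 35, 28, 35, 28 days — a mix of 28 and 35. Every date is a Monday.
Each is the 4th Monday of its month.
4th Monday of October 2034: October 23, 2034.
November 2034 — 4th Monday is November 27, 2034.
4th Monday of December 2034: December 25, 2034.
4th Monday of January 2035: January 22, 2035.
February 2035 — 4th Monday is February 26, 2035.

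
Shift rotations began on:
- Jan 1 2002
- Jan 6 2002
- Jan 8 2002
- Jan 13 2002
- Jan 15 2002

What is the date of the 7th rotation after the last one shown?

Feb 10 2002

The gap pattern 5, 2, 5, 2 repeats every 2 events.
These are the Tuesdays and Sundays of each week.
The following Sunday is Jan 20 2002.
The following Tuesday is Jan 22 2002.
The following Sunday is Jan 27 2002.
The following Tuesday is Jan 29 2002.
The following Sunday is Feb 3 2002.
Next Tuesday: Feb 5 2002.
The following Sunday is Feb 10 2002.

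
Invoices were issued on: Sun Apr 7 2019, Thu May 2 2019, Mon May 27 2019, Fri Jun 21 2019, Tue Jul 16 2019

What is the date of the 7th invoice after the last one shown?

Tue Jan 7 2020

The spacing is 25, 25, 25, 25 days — always 25 days.
Tue Jul 16 2019 + 25 days = Sat Aug 10 2019.
Sat Aug 10 2019 + 25 days = Wed Sep 4 2019.
Wed Sep 4 2019 + 25 days = Sun Sep 29 2019.
Sun Sep 29 2019 + 25 days = Thu Oct 24 2019.
Thu Oct 24 2019 + 25 days = Mon Nov 18 2019.
Mon Nov 18 2019 + 25 days = Fri Dec 13 2019.
Fri Dec 13 2019 + 25 days = Tue Jan 7 2020.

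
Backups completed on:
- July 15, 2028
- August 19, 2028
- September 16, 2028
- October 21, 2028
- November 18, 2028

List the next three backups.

All dates are Saturdays, 35, 28, 35, 28 days apart.
Specifically, the 3rd Saturday of each month.
December 2028 — 3rd Saturday is December 16, 2028.
January 2029 — 3rd Saturday is January 20, 2029.
February 2029 — 3rd Saturday is February 17, 2029.

December 16, 2028; January 20, 2029; February 17, 2029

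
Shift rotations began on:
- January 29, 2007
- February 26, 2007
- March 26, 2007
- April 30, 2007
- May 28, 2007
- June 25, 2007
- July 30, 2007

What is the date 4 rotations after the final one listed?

November 26, 2007

Every date is a Monday; gaps 28, 28, 35, 28, 28, 35 days.
Each is the last Monday of its month (at least one falls on the 29th or later, ruling out '4th Monday').
Last Monday of August 2007: August 27, 2007.
September 2007 ends with Monday September 24, 2007.
October 2007 ends with Monday October 29, 2007.
November 2007 ends with Monday November 26, 2007.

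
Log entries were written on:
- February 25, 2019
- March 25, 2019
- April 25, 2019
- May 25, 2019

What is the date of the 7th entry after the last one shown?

December 25, 2019

The day-of-month is always 25 (28, 31, 30 days between events).
So this recurs on the 25th of each month.
Next: June 2019 → June 25, 2019.
Next: July 2019 → July 25, 2019.
August 2019: August 25, 2019.
September 2019: September 25, 2019.
Next: October 2019 → October 25, 2019.
Next: November 2019 → November 25, 2019.
December 2019: December 25, 2019.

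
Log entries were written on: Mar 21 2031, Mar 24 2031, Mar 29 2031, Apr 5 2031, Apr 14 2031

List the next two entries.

Apr 25 2031, May 8 2031

Gaps: 3, 5, 7, 9 days — each gap is 2 larger than the previous one.
Next gap: 11 days. Apr 14 2031 + 11 days = Apr 25 2031.
Next gap: 13 days. Apr 25 2031 + 13 days = May 8 2031.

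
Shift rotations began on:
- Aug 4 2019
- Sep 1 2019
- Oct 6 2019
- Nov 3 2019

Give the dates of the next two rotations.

Dec 1 2019, Jan 5 2020

Gaps: 28, 35, 28 days — a mix of 28 and 35. Every date is a Sunday.
Each is the 1st Sunday of its month.
1st Sunday of December 2019: Dec 1 2019.
1st Sunday of January 2020: Jan 5 2020.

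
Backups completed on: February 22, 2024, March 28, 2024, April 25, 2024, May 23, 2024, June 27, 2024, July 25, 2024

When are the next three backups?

These are Thursdays at 28- or 35-day spacing (35, 28, 28, 35, 28).
The pattern: 4th Thursday of the month.
August 2024 — 4th Thursday is August 22, 2024.
4th Thursday of September 2024: September 26, 2024.
4th Thursday of October 2024: October 24, 2024.

August 22, 2024; September 26, 2024; October 24, 2024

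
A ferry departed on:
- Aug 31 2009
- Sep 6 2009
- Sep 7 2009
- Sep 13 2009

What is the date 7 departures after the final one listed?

The gap pattern 6, 1, 6 repeats every 2 events.
These are the Mondays and Sundays of each week.
The following Monday is Sep 14 2009.
Next Sunday: Sep 20 2009.
The following Monday is Sep 21 2009.
Next Sunday: Sep 27 2009.
Next Monday: Sep 28 2009.
The following Sunday is Oct 4 2009.
Next Monday: Oct 5 2009.

Oct 5 2009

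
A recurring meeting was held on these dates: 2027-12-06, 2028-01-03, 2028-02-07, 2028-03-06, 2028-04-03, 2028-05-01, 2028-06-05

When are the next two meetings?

2028-07-03, 2028-08-07

All dates are Mondays, 28, 35, 28, 28, 28, 35 days apart.
Specifically, the 1st Monday of each month.
July 2028 — 1st Monday is 2028-07-03.
August 2028 — 1st Monday is 2028-08-07.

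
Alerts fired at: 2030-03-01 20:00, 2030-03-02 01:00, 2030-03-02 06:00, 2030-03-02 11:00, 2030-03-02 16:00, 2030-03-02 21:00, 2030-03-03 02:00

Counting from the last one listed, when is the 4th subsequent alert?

Spacing: 5, 5, 5, 5, 5, 5 h — constant 5 h.
2030-03-03 02:00 + 5 h = 2030-03-03 07:00.
2030-03-03 07:00 + 5 h = 2030-03-03 12:00.
2030-03-03 12:00 + 5 h = 2030-03-03 17:00.
2030-03-03 17:00 + 5 h = 2030-03-03 22:00.

2030-03-03 22:00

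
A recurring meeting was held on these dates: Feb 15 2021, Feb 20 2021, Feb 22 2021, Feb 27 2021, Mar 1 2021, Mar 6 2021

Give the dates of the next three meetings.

Mar 8 2021, Mar 13 2021, Mar 15 2021

Gaps: 5, 2, 5, 2, 5 days — not constant, but cyclic with period 2.
The events fall on every Monday and Saturday.
The following Monday is Mar 8 2021.
The following Saturday is Mar 13 2021.
Next Monday: Mar 15 2021.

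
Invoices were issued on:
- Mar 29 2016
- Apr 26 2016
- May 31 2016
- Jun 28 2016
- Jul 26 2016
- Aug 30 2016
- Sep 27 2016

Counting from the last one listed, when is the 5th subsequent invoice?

Feb 28 2017

Every date is a Tuesday; gaps 28, 35, 28, 28, 35, 28 days.
Each is the last Tuesday of its month (at least one falls on the 29th or later, ruling out '4th Tuesday').
October 2016 ends with Tuesday Oct 25 2016.
November 2016 ends with Tuesday Nov 29 2016.
December 2016 ends with Tuesday Dec 27 2016.
January 2017 ends with Tuesday Jan 31 2017.
February 2017 ends with Tuesday Feb 28 2017.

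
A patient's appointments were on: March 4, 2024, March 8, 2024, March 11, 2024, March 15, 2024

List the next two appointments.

Gaps: 4, 3, 4 days — not constant, but cyclic with period 2.
The events fall on every Monday and Friday.
The following Monday is March 18, 2024.
The following Friday is March 22, 2024.

March 18, 2024; March 22, 2024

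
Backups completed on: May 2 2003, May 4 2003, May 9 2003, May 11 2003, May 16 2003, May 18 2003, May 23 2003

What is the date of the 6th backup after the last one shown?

Jun 13 2003

Gaps: 2, 5, 2, 5, 2, 5 days — not constant, but cyclic with period 2.
The events fall on every Friday and Sunday.
The following Sunday is May 25 2003.
The following Friday is May 30 2003.
Next Sunday: Jun 1 2003.
Next Friday: Jun 6 2003.
Next Sunday: Jun 8 2003.
The following Friday is Jun 13 2003.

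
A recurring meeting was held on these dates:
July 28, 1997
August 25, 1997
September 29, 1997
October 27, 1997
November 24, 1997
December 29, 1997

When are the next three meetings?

These are Mondays with 28, 35, 28, 28, 35-day gaps.
Each is the final Monday of its month — September 29, 1997 is past the 28th, so '4th Monday' doesn't fit.
Last Monday of January 1998: January 26, 1998.
Last Monday of February 1998: February 23, 1998.
Last Monday of March 1998: March 30, 1998.

January 26, 1998; February 23, 1998; March 30, 1998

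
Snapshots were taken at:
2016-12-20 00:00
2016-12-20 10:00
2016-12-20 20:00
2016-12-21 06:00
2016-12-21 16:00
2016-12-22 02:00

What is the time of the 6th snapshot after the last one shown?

2016-12-24 14:00

The interval is a steady 10 hours (10, 10, 10, 10, 10).
2016-12-22 02:00 + 10 h = 2016-12-22 12:00.
2016-12-22 12:00 + 10 h = 2016-12-22 22:00.
2016-12-22 22:00 + 10 h = 2016-12-23 08:00.
2016-12-23 08:00 + 10 h = 2016-12-23 18:00.
2016-12-23 18:00 + 10 h = 2016-12-24 04:00.
2016-12-24 04:00 + 10 h = 2016-12-24 14:00.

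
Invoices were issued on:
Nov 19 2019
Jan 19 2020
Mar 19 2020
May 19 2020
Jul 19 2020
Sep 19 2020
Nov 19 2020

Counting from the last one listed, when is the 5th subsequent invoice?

Gaps: 61, 60, 61, 61, 62, 61 days — not constant. Every event is on the 19th of the month.
Pattern: the 19th of every 2 months.
January 2021: Jan 19 2021.
Next: March 2021 → Mar 19 2021.
May 2021: May 19 2021.
Next: July 2021 → Jul 19 2021.
Next: September 2021 → Sep 19 2021.

Sep 19 2021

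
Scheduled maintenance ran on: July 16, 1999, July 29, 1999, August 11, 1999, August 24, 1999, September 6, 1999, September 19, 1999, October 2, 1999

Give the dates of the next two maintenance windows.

October 15, 1999; October 28, 1999

The spacing is 13, 13, 13, 13, 13, 13 days — always 13 days.
October 2, 1999 + 13 days = October 15, 1999.
October 15, 1999 + 13 days = October 28, 1999.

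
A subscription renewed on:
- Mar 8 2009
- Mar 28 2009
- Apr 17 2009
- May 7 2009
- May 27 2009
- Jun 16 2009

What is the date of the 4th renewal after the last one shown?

Sep 4 2009

The spacing is 20, 20, 20, 20, 20 days — always 20 days.
Jun 16 2009 + 20 days = Jul 6 2009.
Jul 6 2009 + 20 days = Jul 26 2009.
Jul 26 2009 + 20 days = Aug 15 2009.
Aug 15 2009 + 20 days = Sep 4 2009.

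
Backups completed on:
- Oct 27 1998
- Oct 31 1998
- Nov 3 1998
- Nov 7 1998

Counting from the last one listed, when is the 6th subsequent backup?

Gaps: 4, 3, 4 days — not constant, but cyclic with period 2.
The events fall on every Tuesday and Saturday.
Next Tuesday: Nov 10 1998.
Next Saturday: Nov 14 1998.
The following Tuesday is Nov 17 1998.
Next Saturday: Nov 21 1998.
The following Tuesday is Nov 24 1998.
Next Saturday: Nov 28 1998.

Nov 28 1998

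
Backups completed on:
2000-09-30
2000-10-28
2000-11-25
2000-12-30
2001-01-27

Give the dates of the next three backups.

Every date is a Saturday; gaps 28, 28, 35, 28 days.
Each is the last Saturday of its month (at least one falls on the 29th or later, ruling out '4th Saturday').
Last Saturday of February 2001: 2001-02-24.
March 2001 ends with Saturday 2001-03-31.
Last Saturday of April 2001: 2001-04-28.

2001-02-24, 2001-03-31, 2001-04-28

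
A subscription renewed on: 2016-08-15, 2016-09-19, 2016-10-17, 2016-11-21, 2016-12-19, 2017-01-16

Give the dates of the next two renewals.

2017-02-20, 2017-03-20

These are Mondays at 28- or 35-day spacing (35, 28, 35, 28, 28).
The pattern: 3rd Monday of the month.
February 2017 — 3rd Monday is 2017-02-20.
3rd Monday of March 2017: 2017-03-20.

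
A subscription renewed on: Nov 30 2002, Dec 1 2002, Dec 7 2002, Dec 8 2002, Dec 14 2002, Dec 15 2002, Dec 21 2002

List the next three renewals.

Dec 22 2002, Dec 28 2002, Dec 29 2002

The gap pattern 1, 6, 1, 6, 1, 6 repeats every 2 events.
These are the Saturdays and Sundays of each week.
The following Sunday is Dec 22 2002.
The following Saturday is Dec 28 2002.
Next Sunday: Dec 29 2002.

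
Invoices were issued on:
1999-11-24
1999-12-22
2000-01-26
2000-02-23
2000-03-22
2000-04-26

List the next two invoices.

2000-05-24, 2000-06-28

Gaps: 28, 35, 28, 28, 35 days — a mix of 28 and 35. Every date is a Wednesday.
Each is the 4th Wednesday of its month.
4th Wednesday of May 2000: 2000-05-24.
June 2000 — 4th Wednesday is 2000-06-28.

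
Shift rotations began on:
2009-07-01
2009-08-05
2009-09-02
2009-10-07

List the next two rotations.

All dates are Wednesdays, 35, 28, 35 days apart.
Specifically, the 1st Wednesday of each month.
November 2009 — 1st Wednesday is 2009-11-04.
December 2009 — 1st Wednesday is 2009-12-02.

2009-11-04, 2009-12-02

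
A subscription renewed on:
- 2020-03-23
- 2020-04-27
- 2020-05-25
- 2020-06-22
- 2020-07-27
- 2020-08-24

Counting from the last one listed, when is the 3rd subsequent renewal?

2020-11-23

Gaps: 35, 28, 28, 35, 28 days — a mix of 28 and 35. Every date is a Monday.
Each is the 4th Monday of its month.
September 2020 — 4th Monday is 2020-09-28.
4th Monday of October 2020: 2020-10-26.
4th Monday of November 2020: 2020-11-23.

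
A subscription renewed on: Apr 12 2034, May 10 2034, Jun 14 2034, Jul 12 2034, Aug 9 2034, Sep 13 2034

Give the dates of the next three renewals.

Oct 11 2034, Nov 8 2034, Dec 13 2034

Gaps: 28, 35, 28, 28, 35 days — a mix of 28 and 35. Every date is a Wednesday.
Each is the 2nd Wednesday of its month.
October 2034 — 2nd Wednesday is Oct 11 2034.
November 2034 — 2nd Wednesday is Nov 8 2034.
2nd Wednesday of December 2034: Dec 13 2034.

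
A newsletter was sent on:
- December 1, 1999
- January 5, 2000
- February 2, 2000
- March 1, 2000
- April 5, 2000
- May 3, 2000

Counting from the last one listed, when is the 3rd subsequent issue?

August 2, 2000

These are Wednesdays at 28- or 35-day spacing (35, 28, 28, 35, 28).
The pattern: 1st Wednesday of the month.
June 2000 — 1st Wednesday is June 7, 2000.
July 2000 — 1st Wednesday is July 5, 2000.
August 2000 — 1st Wednesday is August 2, 2000.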